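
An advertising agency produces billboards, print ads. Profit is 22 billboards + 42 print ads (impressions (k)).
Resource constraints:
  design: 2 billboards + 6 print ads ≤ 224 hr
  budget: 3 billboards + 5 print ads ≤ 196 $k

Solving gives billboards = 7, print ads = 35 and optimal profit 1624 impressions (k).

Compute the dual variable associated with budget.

At the optimum: design uses 224 of 224 (binding); budget uses 196 of 196 (binding).
From A_Bᵀ y = c: 2·y_design + 3·y_budget = 22; 6·y_design + 5·y_budget = 42.
This yields shadow prices y_design = 2, y_budget = 6.
Shadow price of budget = 6.

6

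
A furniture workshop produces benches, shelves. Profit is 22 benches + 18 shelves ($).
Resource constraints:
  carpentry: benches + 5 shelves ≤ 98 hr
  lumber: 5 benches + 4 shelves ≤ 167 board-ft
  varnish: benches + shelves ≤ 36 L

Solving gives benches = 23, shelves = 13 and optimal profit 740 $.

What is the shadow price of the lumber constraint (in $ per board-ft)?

At the optimum: carpentry uses 88 of 98 (slack = 10); lumber uses 167 of 167 (binding); varnish uses 36 of 36 (binding).
Since carpentry is not tight, its dual is 0.
From A_Bᵀ y = c: 5·y_lumber + 1·y_varnish = 22; 4·y_lumber + 1·y_varnish = 18.
Solving: y_lumber = 4, y_varnish = 2.
Shadow price of lumber = 4.

4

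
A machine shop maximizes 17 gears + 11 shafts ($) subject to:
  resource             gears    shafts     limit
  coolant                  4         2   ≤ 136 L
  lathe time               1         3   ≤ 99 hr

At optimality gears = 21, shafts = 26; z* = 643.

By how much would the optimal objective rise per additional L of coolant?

At the optimum: coolant uses 136 of 136 (binding); lathe time uses 99 of 99 (binding).
From A_Bᵀ y = c: 4·y_coolant + 1·y_lathe time = 17; 2·y_coolant + 3·y_lathe time = 11.
Solving: y_coolant = 4, y_lathe time = 1.
Shadow price of coolant = 4.

4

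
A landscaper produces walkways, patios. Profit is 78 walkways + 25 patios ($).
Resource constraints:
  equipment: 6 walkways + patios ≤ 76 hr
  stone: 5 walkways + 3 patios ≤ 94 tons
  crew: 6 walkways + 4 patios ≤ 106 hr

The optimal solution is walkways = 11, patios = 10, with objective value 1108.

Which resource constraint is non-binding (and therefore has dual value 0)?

stone

equipment: 76/76 (binding)
stone: 85/94 (slack 9)
crew: 106/106 (binding)
By complementary slackness, a constraint with positive slack has shadow price 0 → stone.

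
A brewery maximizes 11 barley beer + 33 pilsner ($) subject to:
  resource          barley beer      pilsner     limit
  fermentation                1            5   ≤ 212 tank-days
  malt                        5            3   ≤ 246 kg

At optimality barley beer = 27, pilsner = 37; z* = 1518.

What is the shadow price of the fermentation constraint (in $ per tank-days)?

6

At the optimum: fermentation uses 212 of 212 (binding); malt uses 246 of 246 (binding).
Dual feasibility on the basic columns requires 1·y_fermentation + 5·y_malt = 11, 5·y_fermentation + 3·y_malt = 33.
This yields shadow prices y_fermentation = 6, y_malt = 1.
Shadow price of fermentation = 6.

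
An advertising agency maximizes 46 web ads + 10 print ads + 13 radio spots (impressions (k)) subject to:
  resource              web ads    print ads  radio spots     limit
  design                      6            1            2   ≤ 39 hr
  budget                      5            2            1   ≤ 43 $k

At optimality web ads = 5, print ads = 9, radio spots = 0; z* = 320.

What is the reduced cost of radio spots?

-1

Both design and budget are binding at x*.
The binding rows give the dual system: 6·y_design + 5·y_budget = 46 and 1·y_design + 2·y_budget = 10.
This yields shadow prices y_design = 6, y_budget = 2.
Reduced cost of radio spots: c₃ − yᵀa₃ = 13 − (6·2 + 2·1) = 13 − 14 = -1.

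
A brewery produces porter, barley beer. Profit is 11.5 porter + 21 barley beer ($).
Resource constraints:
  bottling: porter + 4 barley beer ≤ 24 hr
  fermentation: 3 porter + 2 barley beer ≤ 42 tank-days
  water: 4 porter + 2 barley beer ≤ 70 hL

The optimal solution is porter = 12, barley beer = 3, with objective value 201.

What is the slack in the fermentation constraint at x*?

0

fermentation used = 3·12 + 2·3 = 42; slack = 42 − 42 = 0.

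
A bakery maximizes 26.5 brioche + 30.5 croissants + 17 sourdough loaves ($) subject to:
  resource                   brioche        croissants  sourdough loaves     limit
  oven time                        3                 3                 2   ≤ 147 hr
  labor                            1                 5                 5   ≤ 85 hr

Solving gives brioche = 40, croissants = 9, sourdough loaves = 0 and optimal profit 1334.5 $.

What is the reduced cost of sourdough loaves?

At the optimum: oven time uses 147 of 147 (binding); labor uses 85 of 85 (binding).
From A_Bᵀ y = c: 3·y_oven time + 1·y_labor = 26.5; 3·y_oven time + 5·y_labor = 30.5.
Solving: y_oven time = 8.5, y_labor = 1.
Reduced cost of sourdough loaves: c₃ − yᵀa₃ = 17 − (8.5·2 + 1·5) = 17 − 22 = -5.

-5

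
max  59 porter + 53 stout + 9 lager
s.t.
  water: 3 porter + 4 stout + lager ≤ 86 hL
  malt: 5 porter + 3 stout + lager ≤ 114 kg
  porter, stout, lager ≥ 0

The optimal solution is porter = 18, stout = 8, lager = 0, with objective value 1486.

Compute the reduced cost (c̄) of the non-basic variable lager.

-6

Check each constraint at x*: water 86/86 (tight); malt 114/114 (tight).
Dual feasibility on the basic columns requires 3·y_water + 5·y_malt = 59, 4·y_water + 3·y_malt = 53.
→ y_water = 8 and y_malt = 7.
Reduced cost of lager: c₃ − yᵀa₃ = 9 − (8·1 + 7·1) = 9 − 15 = -6.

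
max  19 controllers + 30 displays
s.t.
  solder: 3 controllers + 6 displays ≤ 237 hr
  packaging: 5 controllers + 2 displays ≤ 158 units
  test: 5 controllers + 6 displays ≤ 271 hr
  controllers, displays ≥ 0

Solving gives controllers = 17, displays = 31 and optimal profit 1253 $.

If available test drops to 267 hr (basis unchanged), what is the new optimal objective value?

At the optimum: solder uses 237 of 237 (binding); packaging uses 147 of 158 (slack = 11); test uses 271 of 271 (binding).
Slack constraints have shadow price 0 (complementary slackness).
From A_Bᵀ y = c: 3·y_solder + 5·y_test = 19; 6·y_solder + 6·y_test = 30.
→ y_solder = 3 and y_test = 2.
Δz = y_test·Δb = 2 × (-4) = -8, so new z* = 1253 − 8 = 1245.

1245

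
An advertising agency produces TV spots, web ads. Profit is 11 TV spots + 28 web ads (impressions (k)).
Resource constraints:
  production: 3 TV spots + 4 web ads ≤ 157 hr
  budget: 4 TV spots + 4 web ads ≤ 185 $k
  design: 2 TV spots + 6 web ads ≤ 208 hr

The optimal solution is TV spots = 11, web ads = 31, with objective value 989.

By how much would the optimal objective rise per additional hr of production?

Binding: production and design. Non-binding: budget (17 unused).
By complementary slackness, y = 0 for the non-binding constraint.
From A_Bᵀ y = c: 3·y_production + 2·y_design = 11; 4·y_production + 6·y_design = 28.
This yields shadow prices y_production = 1, y_design = 4.
Shadow price of production = 1.

1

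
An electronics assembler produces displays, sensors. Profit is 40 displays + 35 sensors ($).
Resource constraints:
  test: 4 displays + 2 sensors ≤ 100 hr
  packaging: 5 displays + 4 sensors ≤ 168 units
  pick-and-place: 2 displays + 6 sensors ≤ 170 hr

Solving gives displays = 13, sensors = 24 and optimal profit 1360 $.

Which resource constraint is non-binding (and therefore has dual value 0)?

test: 100/100 (binding)
packaging: 161/168 (slack 7)
pick-and-place: 170/170 (binding)
By complementary slackness, a constraint with positive slack has shadow price 0 → packaging.

packaging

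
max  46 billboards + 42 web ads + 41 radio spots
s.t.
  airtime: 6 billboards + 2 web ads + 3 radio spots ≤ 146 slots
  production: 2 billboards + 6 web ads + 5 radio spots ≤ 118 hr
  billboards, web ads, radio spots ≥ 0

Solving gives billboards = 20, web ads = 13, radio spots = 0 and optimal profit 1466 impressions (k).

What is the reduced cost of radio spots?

Both airtime and production are binding at x*.
The binding rows give the dual system: 6·y_airtime + 2·y_production = 46 and 2·y_airtime + 6·y_production = 42.
→ y_airtime = 6 and y_production = 5.
Reduced cost of radio spots: c₃ − yᵀa₃ = 41 − (6·3 + 5·5) = 41 − 43 = -2.

-2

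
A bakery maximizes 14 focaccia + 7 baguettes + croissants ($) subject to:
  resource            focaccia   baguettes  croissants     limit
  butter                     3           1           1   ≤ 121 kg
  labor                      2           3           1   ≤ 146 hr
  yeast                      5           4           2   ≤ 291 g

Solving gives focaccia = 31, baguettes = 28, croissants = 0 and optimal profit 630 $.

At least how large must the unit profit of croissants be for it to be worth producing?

5

At the optimum: butter uses 121 of 121 (binding); labor uses 146 of 146 (binding); yeast uses 267 of 291 (slack = 24).
Slack constraints have shadow price 0 (complementary slackness).
Dual feasibility on the basic columns requires 3·y_butter + 2·y_labor = 14, 1·y_butter + 3·y_labor = 7.
This yields shadow prices y_butter = 4, y_labor = 1.
croissants enters the basis when its profit ≥ yᵀa₃ = 4·1 + 1·1 = 5.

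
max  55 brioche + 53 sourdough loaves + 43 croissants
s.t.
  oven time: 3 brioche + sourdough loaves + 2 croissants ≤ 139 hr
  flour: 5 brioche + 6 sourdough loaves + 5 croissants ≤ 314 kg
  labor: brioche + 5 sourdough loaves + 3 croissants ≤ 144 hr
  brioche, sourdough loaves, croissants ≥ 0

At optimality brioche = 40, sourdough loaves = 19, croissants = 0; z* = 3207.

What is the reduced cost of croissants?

At the optimum: oven time uses 139 of 139 (binding); flour uses 314 of 314 (binding); labor uses 135 of 144 (slack = 9).
Slack constraints have shadow price 0 (complementary slackness).
Dual feasibility on the basic columns requires 3·y_oven time + 5·y_flour = 55, 1·y_oven time + 6·y_flour = 53.
Solving: y_oven time = 5, y_flour = 8.
Reduced cost of croissants: c₃ − yᵀa₃ = 43 − (5·2 + 8·5) = 43 − 50 = -7.

-7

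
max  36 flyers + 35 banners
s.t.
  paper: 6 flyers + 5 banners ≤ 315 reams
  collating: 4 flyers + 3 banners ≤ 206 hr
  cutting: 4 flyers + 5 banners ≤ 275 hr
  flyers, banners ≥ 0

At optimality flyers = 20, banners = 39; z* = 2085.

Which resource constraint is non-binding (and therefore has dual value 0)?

collating

paper: 315/315 (binding)
collating: 197/206 (slack 9)
cutting: 275/275 (binding)
By complementary slackness, a constraint with positive slack has shadow price 0 → collating.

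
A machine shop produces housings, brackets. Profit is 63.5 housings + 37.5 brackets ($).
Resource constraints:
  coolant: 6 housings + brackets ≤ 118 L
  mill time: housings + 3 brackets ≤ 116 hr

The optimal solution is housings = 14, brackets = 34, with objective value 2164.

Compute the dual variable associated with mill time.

9.5

At the optimum: coolant uses 118 of 118 (binding); mill time uses 116 of 116 (binding).
The binding rows give the dual system: 6·y_coolant + 1·y_mill time = 63.5 and 1·y_coolant + 3·y_mill time = 37.5.
This yields shadow prices y_coolant = 9, y_mill time = 9.5.
Shadow price of mill time = 9.5.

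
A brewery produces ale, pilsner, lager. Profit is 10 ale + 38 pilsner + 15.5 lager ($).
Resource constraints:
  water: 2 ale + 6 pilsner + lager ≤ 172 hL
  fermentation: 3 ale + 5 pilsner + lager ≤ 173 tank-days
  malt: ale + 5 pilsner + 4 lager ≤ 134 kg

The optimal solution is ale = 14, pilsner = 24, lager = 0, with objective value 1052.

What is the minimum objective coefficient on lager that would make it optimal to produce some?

Check each constraint at x*: water 172/172 (tight); fermentation 162/173 (slack 11); malt 134/134 (tight).
Slack constraints have shadow price 0 (complementary slackness).
Dual feasibility on the basic columns requires 2·y_water + 1·y_malt = 10, 6·y_water + 5·y_malt = 38.
This yields shadow prices y_water = 3, y_malt = 4.
lager enters the basis when its profit ≥ yᵀa₃ = 3·1 + 4·4 = 19.

19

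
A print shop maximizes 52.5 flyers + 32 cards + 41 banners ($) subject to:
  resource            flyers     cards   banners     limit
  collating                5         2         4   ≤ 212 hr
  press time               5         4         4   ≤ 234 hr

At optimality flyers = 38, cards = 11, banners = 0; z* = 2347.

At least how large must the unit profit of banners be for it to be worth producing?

At the optimum: collating uses 212 of 212 (binding); press time uses 234 of 234 (binding).
The binding rows give the dual system: 5·y_collating + 5·y_press time = 52.5 and 2·y_collating + 4·y_press time = 32.
This yields shadow prices y_collating = 5, y_press time = 5.5.
banners enters the basis when its profit ≥ yᵀa₃ = 5·4 + 5.5·4 = 42.

42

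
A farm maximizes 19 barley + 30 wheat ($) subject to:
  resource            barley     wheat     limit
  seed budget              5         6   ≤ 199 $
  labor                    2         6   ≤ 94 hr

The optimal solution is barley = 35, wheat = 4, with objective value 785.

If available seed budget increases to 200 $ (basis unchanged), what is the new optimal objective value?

Check each constraint at x*: seed budget 199/199 (tight); labor 94/94 (tight).
The binding rows give the dual system: 5·y_seed budget + 2·y_labor = 19 and 6·y_seed budget + 6·y_labor = 30.
→ y_seed budget = 3 and y_labor = 2.
Δz = y_seed budget·Δb = 3 × (1) = 3, so new z* = 785 + 3 = 788.

788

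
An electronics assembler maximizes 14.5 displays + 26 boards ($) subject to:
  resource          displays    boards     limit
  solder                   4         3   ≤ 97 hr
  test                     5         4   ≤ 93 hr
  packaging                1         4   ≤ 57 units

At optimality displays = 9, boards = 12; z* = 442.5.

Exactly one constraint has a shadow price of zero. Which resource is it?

solder: 72/97 (slack 25)
test: 93/93 (binding)
packaging: 57/57 (binding)
By complementary slackness, a constraint with positive slack has shadow price 0 → solder.

solder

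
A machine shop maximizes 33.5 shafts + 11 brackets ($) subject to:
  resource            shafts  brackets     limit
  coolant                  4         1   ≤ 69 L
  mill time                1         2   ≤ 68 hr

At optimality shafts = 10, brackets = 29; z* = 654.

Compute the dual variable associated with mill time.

1.5

Check each constraint at x*: coolant 69/69 (tight); mill time 68/68 (tight).
From A_Bᵀ y = c: 4·y_coolant + 1·y_mill time = 33.5; 1·y_coolant + 2·y_mill time = 11.
→ y_coolant = 8 and y_mill time = 1.5.
Shadow price of mill time = 1.5.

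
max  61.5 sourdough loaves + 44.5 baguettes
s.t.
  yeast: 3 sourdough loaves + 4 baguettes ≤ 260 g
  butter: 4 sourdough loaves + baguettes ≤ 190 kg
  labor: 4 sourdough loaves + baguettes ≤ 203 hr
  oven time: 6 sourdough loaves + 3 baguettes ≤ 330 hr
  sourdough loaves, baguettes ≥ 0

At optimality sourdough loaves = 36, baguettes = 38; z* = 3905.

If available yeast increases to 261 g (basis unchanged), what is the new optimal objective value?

At the optimum: yeast uses 260 of 260 (binding); butter uses 182 of 190 (slack = 8); labor uses 182 of 203 (slack = 21); oven time uses 330 of 330 (binding).
Since butter, labor are not tight, their duals are 0.
Dual feasibility on the basic columns requires 3·y_yeast + 6·y_oven time = 61.5, 4·y_yeast + 3·y_oven time = 44.5.
This yields shadow prices y_yeast = 5.5, y_oven time = 7.5.
Δz = y_yeast·Δb = 5.5 × (1) = 5.5, so new z* = 3905 + 5.5 = 3910.5.

3910.5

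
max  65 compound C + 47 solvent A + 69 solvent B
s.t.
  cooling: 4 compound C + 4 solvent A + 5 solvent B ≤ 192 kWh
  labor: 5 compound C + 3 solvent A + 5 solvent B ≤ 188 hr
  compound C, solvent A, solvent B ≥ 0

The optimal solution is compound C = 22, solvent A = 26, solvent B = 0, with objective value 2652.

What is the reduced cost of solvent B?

-1

Check each constraint at x*: cooling 192/192 (tight); labor 188/188 (tight).
From A_Bᵀ y = c: 4·y_cooling + 5·y_labor = 65; 4·y_cooling + 3·y_labor = 47.
Solving: y_cooling = 5, y_labor = 9.
Reduced cost of solvent B: c₃ − yᵀa₃ = 69 − (5·5 + 9·5) = 69 − 70 = -1.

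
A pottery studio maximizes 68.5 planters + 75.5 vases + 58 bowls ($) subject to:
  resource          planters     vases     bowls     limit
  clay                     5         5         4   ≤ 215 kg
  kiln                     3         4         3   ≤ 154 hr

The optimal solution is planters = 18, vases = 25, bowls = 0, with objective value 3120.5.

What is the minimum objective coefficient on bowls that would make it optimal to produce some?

59

Check each constraint at x*: clay 215/215 (tight); kiln 154/154 (tight).
The binding rows give the dual system: 5·y_clay + 3·y_kiln = 68.5 and 5·y_clay + 4·y_kiln = 75.5.
→ y_clay = 9.5 and y_kiln = 7.
bowls enters the basis when its profit ≥ yᵀa₃ = 9.5·4 + 7·3 = 59.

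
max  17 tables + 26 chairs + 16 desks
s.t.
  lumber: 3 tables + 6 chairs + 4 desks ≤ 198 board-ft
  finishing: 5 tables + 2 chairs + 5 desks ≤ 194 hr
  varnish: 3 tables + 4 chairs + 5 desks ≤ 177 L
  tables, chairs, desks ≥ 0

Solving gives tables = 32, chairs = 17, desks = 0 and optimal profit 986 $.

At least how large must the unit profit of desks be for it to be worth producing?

At the optimum: lumber uses 198 of 198 (binding); finishing uses 194 of 194 (binding); varnish uses 164 of 177 (slack = 13).
Since varnish is not tight, its dual is 0.
From A_Bᵀ y = c: 3·y_lumber + 5·y_finishing = 17; 6·y_lumber + 2·y_finishing = 26.
→ y_lumber = 4 and y_finishing = 1.
desks enters the basis when its profit ≥ yᵀa₃ = 4·4 + 1·5 = 21.

21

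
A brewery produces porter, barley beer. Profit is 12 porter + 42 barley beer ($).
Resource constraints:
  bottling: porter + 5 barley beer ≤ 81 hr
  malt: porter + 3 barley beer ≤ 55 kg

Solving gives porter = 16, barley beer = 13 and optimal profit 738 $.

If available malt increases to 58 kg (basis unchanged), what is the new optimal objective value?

765

At the optimum: bottling uses 81 of 81 (binding); malt uses 55 of 55 (binding).
The binding rows give the dual system: 1·y_bottling + 1·y_malt = 12 and 5·y_bottling + 3·y_malt = 42.
→ y_bottling = 3 and y_malt = 9.
Δz = y_malt·Δb = 9 × (3) = 27, so new z* = 738 + 27 = 765.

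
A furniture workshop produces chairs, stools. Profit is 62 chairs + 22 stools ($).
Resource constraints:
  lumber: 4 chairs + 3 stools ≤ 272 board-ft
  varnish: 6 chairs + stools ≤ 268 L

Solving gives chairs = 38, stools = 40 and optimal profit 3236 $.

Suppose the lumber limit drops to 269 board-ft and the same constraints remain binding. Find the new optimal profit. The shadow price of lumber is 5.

3221

Δb = -3, so new z* = 3236 + (5)·(-3) = 3236 − 15 = 3221.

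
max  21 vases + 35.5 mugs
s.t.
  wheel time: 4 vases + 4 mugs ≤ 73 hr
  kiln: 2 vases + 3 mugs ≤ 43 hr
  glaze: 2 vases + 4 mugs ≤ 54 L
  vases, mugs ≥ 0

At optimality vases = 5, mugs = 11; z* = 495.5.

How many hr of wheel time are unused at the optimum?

9

wheel time used = 4·5 + 4·11 = 64; slack = 73 − 64 = 9.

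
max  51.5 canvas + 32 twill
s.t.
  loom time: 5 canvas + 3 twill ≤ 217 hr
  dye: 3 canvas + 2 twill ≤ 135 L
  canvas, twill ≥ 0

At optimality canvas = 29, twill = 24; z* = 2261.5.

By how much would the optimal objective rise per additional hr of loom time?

Both loom time and dye are binding at x*.
From A_Bᵀ y = c: 5·y_loom time + 3·y_dye = 51.5; 3·y_loom time + 2·y_dye = 32.
This yields shadow prices y_loom time = 7, y_dye = 5.5.
Shadow price of loom time = 7.

7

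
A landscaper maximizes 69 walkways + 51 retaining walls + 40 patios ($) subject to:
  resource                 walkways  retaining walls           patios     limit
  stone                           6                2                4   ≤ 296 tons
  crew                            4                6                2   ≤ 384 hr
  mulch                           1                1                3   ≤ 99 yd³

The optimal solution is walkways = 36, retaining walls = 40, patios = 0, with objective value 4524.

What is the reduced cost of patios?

Binding: stone and crew. Non-binding: mulch (23 unused).
Slack constraints have shadow price 0 (complementary slackness).
Dual feasibility on the basic columns requires 6·y_stone + 4·y_crew = 69, 2·y_stone + 6·y_crew = 51.
Solving: y_stone = 7.5, y_crew = 6.
Reduced cost of patios: c₃ − yᵀa₃ = 40 − (7.5·4 + 6·2) = 40 − 42 = -2.

-2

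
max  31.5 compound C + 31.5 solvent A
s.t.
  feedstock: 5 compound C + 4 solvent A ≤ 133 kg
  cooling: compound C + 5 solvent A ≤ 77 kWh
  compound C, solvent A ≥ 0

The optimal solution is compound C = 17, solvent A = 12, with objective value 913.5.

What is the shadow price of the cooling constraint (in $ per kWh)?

1.5

Check each constraint at x*: feedstock 133/133 (tight); cooling 77/77 (tight).
The binding rows give the dual system: 5·y_feedstock + 1·y_cooling = 31.5 and 4·y_feedstock + 5·y_cooling = 31.5.
→ y_feedstock = 6 and y_cooling = 1.5.
Shadow price of cooling = 1.5.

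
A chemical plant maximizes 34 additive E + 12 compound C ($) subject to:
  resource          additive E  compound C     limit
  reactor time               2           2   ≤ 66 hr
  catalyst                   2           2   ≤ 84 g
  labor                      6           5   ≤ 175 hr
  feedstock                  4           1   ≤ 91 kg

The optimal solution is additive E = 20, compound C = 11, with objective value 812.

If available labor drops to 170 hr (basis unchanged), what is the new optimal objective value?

807

Binding: labor and feedstock. Non-binding: reactor time (4 unused), catalyst (22 unused).
Since reactor time, catalyst are not tight, their duals are 0.
From A_Bᵀ y = c: 6·y_labor + 4·y_feedstock = 34; 5·y_labor + 1·y_feedstock = 12.
Solving: y_labor = 1, y_feedstock = 7.
Δz = y_labor·Δb = 1 × (-5) = -5, so new z* = 812 − 5 = 807.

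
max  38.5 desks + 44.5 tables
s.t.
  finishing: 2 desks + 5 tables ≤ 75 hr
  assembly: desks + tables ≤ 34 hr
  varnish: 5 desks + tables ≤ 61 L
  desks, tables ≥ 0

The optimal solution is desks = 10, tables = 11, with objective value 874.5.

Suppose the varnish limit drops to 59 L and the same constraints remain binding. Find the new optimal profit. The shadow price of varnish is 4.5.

Δb = -2, so new z* = 874.5 + (4.5)·(-2) = 874.5 − 9 = 865.5.

865.5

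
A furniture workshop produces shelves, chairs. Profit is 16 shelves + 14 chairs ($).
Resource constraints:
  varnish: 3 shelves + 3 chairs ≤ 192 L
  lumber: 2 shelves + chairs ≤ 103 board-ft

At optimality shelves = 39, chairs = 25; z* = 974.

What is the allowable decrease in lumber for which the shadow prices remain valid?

Binding constraints: varnish, lumber. The basis is B = [[3,3],[2,1]] with det -3.
Per unit decrease in lumber, x* moves by d = (-1, 1).
The basis stays optimal until shelves reaches 0; allowable decrease = 39 board-ft.

39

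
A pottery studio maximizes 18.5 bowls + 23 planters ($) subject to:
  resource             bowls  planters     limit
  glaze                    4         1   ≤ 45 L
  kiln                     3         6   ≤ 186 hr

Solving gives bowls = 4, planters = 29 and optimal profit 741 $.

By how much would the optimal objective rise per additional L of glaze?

2

Both glaze and kiln are binding at x*.
Dual feasibility on the basic columns requires 4·y_glaze + 3·y_kiln = 18.5, 1·y_glaze + 6·y_kiln = 23.
Solving: y_glaze = 2, y_kiln = 3.5.
Shadow price of glaze = 2.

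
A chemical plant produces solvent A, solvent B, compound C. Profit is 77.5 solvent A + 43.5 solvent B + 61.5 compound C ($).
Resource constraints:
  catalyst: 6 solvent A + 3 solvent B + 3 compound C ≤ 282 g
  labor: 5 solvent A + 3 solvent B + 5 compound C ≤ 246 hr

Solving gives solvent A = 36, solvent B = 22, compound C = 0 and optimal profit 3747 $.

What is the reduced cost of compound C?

Check each constraint at x*: catalyst 282/282 (tight); labor 246/246 (tight).
Dual feasibility on the basic columns requires 6·y_catalyst + 5·y_labor = 77.5, 3·y_catalyst + 3·y_labor = 43.5.
→ y_catalyst = 5 and y_labor = 9.5.
Reduced cost of compound C: c₃ − yᵀa₃ = 61.5 − (5·3 + 9.5·5) = 61.5 − 62.5 = -1.

-1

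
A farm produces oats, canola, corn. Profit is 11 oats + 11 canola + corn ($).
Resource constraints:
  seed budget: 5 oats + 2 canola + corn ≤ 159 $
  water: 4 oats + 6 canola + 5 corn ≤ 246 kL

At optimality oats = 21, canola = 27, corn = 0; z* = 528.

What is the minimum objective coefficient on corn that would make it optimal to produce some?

Both seed budget and water are binding at x*.
The binding rows give the dual system: 5·y_seed budget + 4·y_water = 11 and 2·y_seed budget + 6·y_water = 11.
→ y_seed budget = 1 and y_water = 1.5.
corn enters the basis when its profit ≥ yᵀa₃ = 1·1 + 1.5·5 = 8.5.

8.5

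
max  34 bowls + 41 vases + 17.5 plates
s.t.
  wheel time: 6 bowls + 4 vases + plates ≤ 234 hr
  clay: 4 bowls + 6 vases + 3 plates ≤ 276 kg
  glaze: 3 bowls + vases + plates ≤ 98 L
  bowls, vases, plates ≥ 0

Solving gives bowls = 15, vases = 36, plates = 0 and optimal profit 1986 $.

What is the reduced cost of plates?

-1

Binding: wheel time and clay. Non-binding: glaze (17 unused).
Slack constraints have shadow price 0 (complementary slackness).
The binding rows give the dual system: 6·y_wheel time + 4·y_clay = 34 and 4·y_wheel time + 6·y_clay = 41.
This yields shadow prices y_wheel time = 2, y_clay = 5.5.
Reduced cost of plates: c₃ − yᵀa₃ = 17.5 − (2·1 + 5.5·3) = 17.5 − 18.5 = -1.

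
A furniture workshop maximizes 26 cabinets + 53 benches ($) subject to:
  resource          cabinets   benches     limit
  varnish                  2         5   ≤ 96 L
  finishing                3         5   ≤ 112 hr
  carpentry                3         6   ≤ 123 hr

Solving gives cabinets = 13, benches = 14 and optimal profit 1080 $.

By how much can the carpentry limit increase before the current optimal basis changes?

Binding constraints: varnish, carpentry. The basis is B = [[2,5],[3,6]] with det -3.
Per unit increase in carpentry, x* moves by d = (1.6667, -0.6667).
The basis stays optimal until finishing becomes binding; allowable increase = 1.8 hr.

1.8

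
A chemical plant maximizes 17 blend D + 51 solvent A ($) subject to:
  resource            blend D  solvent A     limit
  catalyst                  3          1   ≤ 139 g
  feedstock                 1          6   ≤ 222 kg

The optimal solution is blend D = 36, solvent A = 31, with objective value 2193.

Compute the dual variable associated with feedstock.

Check each constraint at x*: catalyst 139/139 (tight); feedstock 222/222 (tight).
Dual feasibility on the basic columns requires 3·y_catalyst + 1·y_feedstock = 17, 1·y_catalyst + 6·y_feedstock = 51.
Solving: y_catalyst = 3, y_feedstock = 8.
Shadow price of feedstock = 8.

8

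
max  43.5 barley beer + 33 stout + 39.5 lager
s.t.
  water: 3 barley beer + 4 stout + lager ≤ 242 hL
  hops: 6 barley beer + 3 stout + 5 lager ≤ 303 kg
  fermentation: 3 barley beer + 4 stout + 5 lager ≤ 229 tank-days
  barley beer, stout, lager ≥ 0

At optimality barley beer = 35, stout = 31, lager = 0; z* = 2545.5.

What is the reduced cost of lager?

At the optimum: water uses 229 of 242 (slack = 13); hops uses 303 of 303 (binding); fermentation uses 229 of 229 (binding).
By complementary slackness, y = 0 for the non-binding constraint.
The binding rows give the dual system: 6·y_hops + 3·y_fermentation = 43.5 and 3·y_hops + 4·y_fermentation = 33.
Solving: y_hops = 5, y_fermentation = 4.5.
Reduced cost of lager: c₃ − yᵀa₃ = 39.5 − (5·5 + 4.5·5) = 39.5 − 47.5 = -8.

-8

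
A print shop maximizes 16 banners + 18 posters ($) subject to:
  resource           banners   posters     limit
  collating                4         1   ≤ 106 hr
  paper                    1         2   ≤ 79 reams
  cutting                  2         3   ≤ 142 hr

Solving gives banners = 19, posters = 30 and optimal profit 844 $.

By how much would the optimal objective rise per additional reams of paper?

8

At the optimum: collating uses 106 of 106 (binding); paper uses 79 of 79 (binding); cutting uses 128 of 142 (slack = 14).
Since cutting is not tight, its dual is 0.
The binding rows give the dual system: 4·y_collating + 1·y_paper = 16 and 1·y_collating + 2·y_paper = 18.
This yields shadow prices y_collating = 2, y_paper = 8.
Shadow price of paper = 8.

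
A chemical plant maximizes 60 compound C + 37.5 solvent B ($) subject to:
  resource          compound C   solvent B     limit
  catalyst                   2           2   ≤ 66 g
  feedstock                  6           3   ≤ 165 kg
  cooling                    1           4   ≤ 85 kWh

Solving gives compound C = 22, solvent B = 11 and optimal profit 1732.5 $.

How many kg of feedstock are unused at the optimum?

0

feedstock used = 6·22 + 3·11 = 165; slack = 165 − 165 = 0.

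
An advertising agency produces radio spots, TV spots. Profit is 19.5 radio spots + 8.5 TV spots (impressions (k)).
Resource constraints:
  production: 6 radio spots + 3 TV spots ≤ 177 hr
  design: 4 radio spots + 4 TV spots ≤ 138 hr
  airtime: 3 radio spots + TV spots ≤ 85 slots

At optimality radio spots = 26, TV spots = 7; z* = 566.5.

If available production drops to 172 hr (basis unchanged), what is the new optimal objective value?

Binding: production and airtime. Non-binding: design (6 unused).
Since design is not tight, its dual is 0.
From A_Bᵀ y = c: 6·y_production + 3·y_airtime = 19.5; 3·y_production + 1·y_airtime = 8.5.
This yields shadow prices y_production = 2, y_airtime = 2.5.
Δz = y_production·Δb = 2 × (-5) = -10, so new z* = 566.5 − 10 = 556.5.

556.5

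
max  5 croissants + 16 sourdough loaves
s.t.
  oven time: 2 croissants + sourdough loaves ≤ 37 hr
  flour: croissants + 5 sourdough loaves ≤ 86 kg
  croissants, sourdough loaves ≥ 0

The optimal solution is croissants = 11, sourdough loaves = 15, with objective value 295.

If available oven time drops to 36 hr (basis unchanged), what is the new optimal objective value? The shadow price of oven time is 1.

Δb = -1, so new z* = 295 + (1)·(-1) = 295 − 1 = 294.

294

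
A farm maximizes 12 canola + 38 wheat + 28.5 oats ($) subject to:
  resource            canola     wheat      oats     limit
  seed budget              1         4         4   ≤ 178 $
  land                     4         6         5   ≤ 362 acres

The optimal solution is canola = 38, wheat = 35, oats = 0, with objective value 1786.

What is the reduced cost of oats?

-8.5

Both seed budget and land are binding at x*.
The binding rows give the dual system: 1·y_seed budget + 4·y_land = 12 and 4·y_seed budget + 6·y_land = 38.
This yields shadow prices y_seed budget = 8, y_land = 1.
Reduced cost of oats: c₃ − yᵀa₃ = 28.5 − (8·4 + 1·5) = 28.5 − 37 = -8.5.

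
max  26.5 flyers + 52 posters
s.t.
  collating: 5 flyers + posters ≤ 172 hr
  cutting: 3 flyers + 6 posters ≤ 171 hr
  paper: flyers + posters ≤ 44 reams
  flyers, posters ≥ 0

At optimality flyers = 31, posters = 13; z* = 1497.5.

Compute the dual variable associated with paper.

Check each constraint at x*: collating 168/172 (slack 4); cutting 171/171 (tight); paper 44/44 (tight).
By complementary slackness, y = 0 for the non-binding constraint.
From A_Bᵀ y = c: 3·y_cutting + 1·y_paper = 26.5; 6·y_cutting + 1·y_paper = 52.
This yields shadow prices y_cutting = 8.5, y_paper = 1.
Shadow price of paper = 1.

1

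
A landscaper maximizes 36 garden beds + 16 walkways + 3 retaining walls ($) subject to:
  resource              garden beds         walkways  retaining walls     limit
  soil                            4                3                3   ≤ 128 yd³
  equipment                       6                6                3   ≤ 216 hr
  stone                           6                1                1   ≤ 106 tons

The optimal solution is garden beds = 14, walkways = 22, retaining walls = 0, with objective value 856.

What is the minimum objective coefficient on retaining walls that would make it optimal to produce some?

Binding: equipment and stone. Non-binding: soil (6 unused).
Since soil is not tight, its dual is 0.
From A_Bᵀ y = c: 6·y_equipment + 6·y_stone = 36; 6·y_equipment + 1·y_stone = 16.
Solving: y_equipment = 2, y_stone = 4.
retaining walls enters the basis when its profit ≥ yᵀa₃ = 2·3 + 4·1 = 10.

10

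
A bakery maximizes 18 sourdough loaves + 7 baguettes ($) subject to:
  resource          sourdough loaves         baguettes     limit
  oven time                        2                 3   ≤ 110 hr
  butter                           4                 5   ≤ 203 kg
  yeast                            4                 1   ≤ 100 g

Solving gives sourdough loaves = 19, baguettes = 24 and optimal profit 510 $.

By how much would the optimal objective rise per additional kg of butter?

Binding: oven time and yeast. Non-binding: butter (7 unused).
By complementary slackness, y = 0 for the non-binding constraint.
The binding rows give the dual system: 2·y_oven time + 4·y_yeast = 18 and 3·y_oven time + 1·y_yeast = 7.
Solving: y_oven time = 1, y_yeast = 4.
Shadow price of butter = 0.

0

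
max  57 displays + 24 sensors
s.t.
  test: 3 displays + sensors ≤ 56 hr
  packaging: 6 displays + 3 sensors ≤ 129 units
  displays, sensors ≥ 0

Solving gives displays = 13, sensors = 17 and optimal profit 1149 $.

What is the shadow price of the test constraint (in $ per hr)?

9

Check each constraint at x*: test 56/56 (tight); packaging 129/129 (tight).
Dual feasibility on the basic columns requires 3·y_test + 6·y_packaging = 57, 1·y_test + 3·y_packaging = 24.
This yields shadow prices y_test = 9, y_packaging = 5.
Shadow price of test = 9.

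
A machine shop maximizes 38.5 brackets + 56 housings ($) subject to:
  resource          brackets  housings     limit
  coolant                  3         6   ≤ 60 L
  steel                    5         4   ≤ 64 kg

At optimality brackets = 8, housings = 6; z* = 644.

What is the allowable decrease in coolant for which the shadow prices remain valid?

Binding constraints: coolant, steel. The basis is B = [[3,6],[5,4]] with det -18.
Per unit decrease in coolant, x* moves by d = (0.2222, -0.2778).
The basis stays optimal until housings reaches 0; allowable decrease = 21.6 L.

21.6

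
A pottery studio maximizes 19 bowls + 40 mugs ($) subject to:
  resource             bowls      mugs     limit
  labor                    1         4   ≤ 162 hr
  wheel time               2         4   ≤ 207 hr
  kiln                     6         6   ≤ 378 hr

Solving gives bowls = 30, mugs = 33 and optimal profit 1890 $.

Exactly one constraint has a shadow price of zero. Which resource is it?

labor: 162/162 (binding)
wheel time: 192/207 (slack 15)
kiln: 378/378 (binding)
By complementary slackness, a constraint with positive slack has shadow price 0 → wheel time.

wheel time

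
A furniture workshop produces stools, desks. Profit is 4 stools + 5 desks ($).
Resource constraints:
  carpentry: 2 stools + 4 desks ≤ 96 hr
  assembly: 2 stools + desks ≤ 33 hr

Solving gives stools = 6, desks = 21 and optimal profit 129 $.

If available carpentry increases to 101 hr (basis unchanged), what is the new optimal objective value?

134

At the optimum: carpentry uses 96 of 96 (binding); assembly uses 33 of 33 (binding).
From A_Bᵀ y = c: 2·y_carpentry + 2·y_assembly = 4; 4·y_carpentry + 1·y_assembly = 5.
This yields shadow prices y_carpentry = 1, y_assembly = 1.
Δz = y_carpentry·Δb = 1 × (5) = 5, so new z* = 129 + 5 = 134.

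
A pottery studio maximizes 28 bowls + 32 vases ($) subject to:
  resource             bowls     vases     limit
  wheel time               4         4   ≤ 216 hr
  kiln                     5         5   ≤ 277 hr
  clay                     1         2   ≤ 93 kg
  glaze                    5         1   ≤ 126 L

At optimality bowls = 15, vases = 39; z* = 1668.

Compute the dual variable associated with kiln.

0

At the optimum: wheel time uses 216 of 216 (binding); kiln uses 270 of 277 (slack = 7); clay uses 93 of 93 (binding); glaze uses 114 of 126 (slack = 12).
Slack constraints have shadow price 0 (complementary slackness).
Dual feasibility on the basic columns requires 4·y_wheel time + 1·y_clay = 28, 4·y_wheel time + 2·y_clay = 32.
→ y_wheel time = 6 and y_clay = 4.
Shadow price of kiln = 0.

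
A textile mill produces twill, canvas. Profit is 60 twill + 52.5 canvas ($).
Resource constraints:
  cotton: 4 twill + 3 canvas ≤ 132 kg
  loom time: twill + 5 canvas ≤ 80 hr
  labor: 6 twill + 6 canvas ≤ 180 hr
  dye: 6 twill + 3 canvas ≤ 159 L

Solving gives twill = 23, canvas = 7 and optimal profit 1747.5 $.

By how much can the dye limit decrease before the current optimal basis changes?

16.5

Binding constraints: labor, dye. The basis is B = [[6,6],[6,3]] with det -18.
Per unit decrease in dye, x* moves by d = (-0.3333, 0.3333).
The basis stays optimal until loom time becomes binding; allowable decrease = 16.5 L.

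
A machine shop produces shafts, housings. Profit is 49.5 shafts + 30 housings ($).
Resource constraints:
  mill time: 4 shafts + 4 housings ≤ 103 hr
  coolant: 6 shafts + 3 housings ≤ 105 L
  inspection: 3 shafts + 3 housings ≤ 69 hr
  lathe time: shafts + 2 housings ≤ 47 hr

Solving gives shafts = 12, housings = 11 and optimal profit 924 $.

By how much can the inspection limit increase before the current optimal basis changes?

8.25

Binding constraints: coolant, inspection. The basis is B = [[6,3],[3,3]] with det 9.
Per unit increase in inspection, x* moves by d = (-0.3333, 0.6667).
The basis stays optimal until mill time becomes binding; allowable increase = 8.25 hr.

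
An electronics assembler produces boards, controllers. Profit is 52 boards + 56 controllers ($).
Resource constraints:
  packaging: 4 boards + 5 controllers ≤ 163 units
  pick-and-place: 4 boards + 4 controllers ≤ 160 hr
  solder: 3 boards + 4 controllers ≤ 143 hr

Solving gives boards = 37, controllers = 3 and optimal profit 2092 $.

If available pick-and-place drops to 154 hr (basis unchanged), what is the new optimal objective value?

Binding: packaging and pick-and-place. Non-binding: solder (20 unused).
Since solder is not tight, its dual is 0.
From A_Bᵀ y = c: 4·y_packaging + 4·y_pick-and-place = 52; 5·y_packaging + 4·y_pick-and-place = 56.
This yields shadow prices y_packaging = 4, y_pick-and-place = 9.
Δz = y_pick-and-place·Δb = 9 × (-6) = -54, so new z* = 2092 − 54 = 2038.

2038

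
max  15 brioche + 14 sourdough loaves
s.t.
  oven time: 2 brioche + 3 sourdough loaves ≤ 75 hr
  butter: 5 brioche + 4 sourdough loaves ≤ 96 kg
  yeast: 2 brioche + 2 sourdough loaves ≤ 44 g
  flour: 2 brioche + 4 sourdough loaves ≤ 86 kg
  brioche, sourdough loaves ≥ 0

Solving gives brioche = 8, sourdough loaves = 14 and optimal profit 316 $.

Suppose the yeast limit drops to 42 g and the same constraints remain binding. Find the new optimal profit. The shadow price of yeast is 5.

306

Δb = -2, so new z* = 316 + (5)·(-2) = 316 − 10 = 306.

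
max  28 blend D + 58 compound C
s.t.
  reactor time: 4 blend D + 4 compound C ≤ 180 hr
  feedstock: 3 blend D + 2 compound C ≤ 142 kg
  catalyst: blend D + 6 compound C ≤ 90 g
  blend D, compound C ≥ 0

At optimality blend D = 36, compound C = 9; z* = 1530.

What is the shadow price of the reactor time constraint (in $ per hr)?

5.5

Binding: reactor time and catalyst. Non-binding: feedstock (16 unused).
Since feedstock is not tight, its dual is 0.
The binding rows give the dual system: 4·y_reactor time + 1·y_catalyst = 28 and 4·y_reactor time + 6·y_catalyst = 58.
→ y_reactor time = 5.5 and y_catalyst = 6.
Shadow price of reactor time = 5.5.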